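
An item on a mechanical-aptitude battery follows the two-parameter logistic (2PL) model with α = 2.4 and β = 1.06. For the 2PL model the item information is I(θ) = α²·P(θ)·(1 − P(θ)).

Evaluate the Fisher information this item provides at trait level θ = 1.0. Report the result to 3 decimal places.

P = 1/(1+e^{0.1440}) = 0.4641
P(1−P) = 0.4641 × 0.5359 = 0.2487
I = α² × P(1−P) = 2.4² × 0.2487 = 1.43256

1.433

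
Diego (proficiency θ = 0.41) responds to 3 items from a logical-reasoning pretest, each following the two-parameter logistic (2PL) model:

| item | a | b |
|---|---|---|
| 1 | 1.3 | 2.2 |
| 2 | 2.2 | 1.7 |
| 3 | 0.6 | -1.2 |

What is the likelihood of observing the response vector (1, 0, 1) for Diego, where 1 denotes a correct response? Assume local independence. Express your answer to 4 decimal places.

P(θ) = 1 / (1 + exp(−a(θ − b)))
P_1 = 1/(1+e^{2.3270}) = 0.0889
P_2 = 1/(1+e^{2.8380}) = 0.0553
P_3 = 1/(1+e^{-0.9660}) = 0.7243
L = P_1 × (1−P_2) × P_3 = 0.0889 × 0.9447 × 0.7243 = 0.06084

0.0608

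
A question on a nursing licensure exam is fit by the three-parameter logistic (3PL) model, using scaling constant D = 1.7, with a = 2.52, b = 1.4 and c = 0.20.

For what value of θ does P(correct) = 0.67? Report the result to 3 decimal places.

P(θ) = c + (1 − c) · 1 / (1 + exp(−D·a(θ − b)))
Remove guessing floor: (0.67 − 0.20)/(1 − 0.20) = 0.5875
logit = ln(0.5875/0.4125) = 0.3536
θ = b + logit/(1.7·a) = 1.4 + 0.3536/4.2840 = 1.4825

1.483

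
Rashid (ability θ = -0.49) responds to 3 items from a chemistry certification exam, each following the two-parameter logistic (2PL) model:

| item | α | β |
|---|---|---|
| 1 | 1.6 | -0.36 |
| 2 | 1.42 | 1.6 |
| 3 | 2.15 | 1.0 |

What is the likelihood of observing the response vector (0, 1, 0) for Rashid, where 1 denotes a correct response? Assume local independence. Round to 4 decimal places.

0.0259

P(θ) = 1 / (1 + exp(−α(θ − β)))
P_1 = 1/(1+e^{0.2080}) = 0.4482
P_2 = 1/(1+e^{2.9678}) = 0.0489
P_3 = 1/(1+e^{3.2035}) = 0.0390
L = (1−P_1) × P_2 × (1−P_3) = 0.5518 × 0.0489 × 0.9610 = 0.02593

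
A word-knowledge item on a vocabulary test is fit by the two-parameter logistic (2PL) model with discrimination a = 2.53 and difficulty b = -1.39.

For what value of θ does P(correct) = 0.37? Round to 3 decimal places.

-1.600

P(θ) = 1 / (1 + exp(−a(θ − b)))
logit = ln(0.3700/0.6300) = -0.5322
θ = b + logit/(a) = -1.39 + (-0.5322)/2.5300 = -1.6004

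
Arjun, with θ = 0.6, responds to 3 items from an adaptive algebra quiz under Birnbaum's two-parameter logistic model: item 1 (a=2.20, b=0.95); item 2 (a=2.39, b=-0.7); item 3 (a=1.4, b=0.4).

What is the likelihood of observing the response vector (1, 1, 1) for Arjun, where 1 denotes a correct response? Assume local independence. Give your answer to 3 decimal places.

P(θ) = 1 / (1 + exp(−a(θ − b)))
P_1 = 1/(1+e^{0.7700}) = 0.3165
P_2 = 1/(1+e^{-3.1070}) = 0.9572
P_3 = 1/(1+e^{-0.2800}) = 0.5695
L = P_1 × P_2 × P_3 = 0.3165 × 0.9572 × 0.5695 = 0.17253

0.173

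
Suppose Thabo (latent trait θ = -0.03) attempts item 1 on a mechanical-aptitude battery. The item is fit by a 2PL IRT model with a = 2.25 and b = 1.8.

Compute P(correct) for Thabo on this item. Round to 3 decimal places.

P(θ) = 1 / (1 + exp(−a(θ − b)))
Exponent: 2.25 × (-0.03 − 1.8) = -4.1175
1/(1 + e^{4.1175}) = 0.0160

0.016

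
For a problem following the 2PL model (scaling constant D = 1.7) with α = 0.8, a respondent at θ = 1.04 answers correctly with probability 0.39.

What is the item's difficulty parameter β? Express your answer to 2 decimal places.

1.37

P(θ) = 1 / (1 + exp(−D·α(θ − β)))
logit(0.39) = ln(0.39/0.61) = -0.4473
β = θ − logit/(1.7·α) = 1.04 − (-0.4473)/1.3600 = 1.3689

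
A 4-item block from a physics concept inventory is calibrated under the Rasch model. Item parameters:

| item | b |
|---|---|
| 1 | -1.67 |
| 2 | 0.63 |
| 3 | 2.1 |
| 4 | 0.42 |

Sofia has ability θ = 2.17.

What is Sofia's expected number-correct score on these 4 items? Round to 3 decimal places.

3.172

P(θ) = 1 / (1 + exp(−(θ − b)))
P_1 = 1/(1+e^{-3.8400}) = 0.9790
P_2 = 1/(1+e^{-1.5400}) = 0.8235
P_3 = 1/(1+e^{-0.0700}) = 0.5175
P_4 = 1/(1+e^{-1.7500}) = 0.8520
E[score] = 0.9790 + 0.8235 + 0.5175 + 0.8520 = 3.1719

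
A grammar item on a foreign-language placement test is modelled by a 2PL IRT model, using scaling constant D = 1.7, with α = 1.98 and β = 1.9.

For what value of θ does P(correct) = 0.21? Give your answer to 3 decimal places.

1.506

P(θ) = 1 / (1 + exp(−D·α(θ − β)))
logit = ln(0.2100/0.7900) = -1.3249
θ = β + logit/(1.7·α) = 1.9 + (-1.3249)/3.3660 = 1.5064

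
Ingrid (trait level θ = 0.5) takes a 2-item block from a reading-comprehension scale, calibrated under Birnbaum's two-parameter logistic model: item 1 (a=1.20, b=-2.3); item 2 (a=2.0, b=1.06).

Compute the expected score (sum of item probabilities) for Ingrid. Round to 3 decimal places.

1.212

P(θ) = 1 / (1 + exp(−a(θ − b)))
P_1 = 1/(1+e^{-3.3600}) = 0.9664
P_2 = 1/(1+e^{1.1200}) = 0.2460
E[score] = 0.9664 + 0.2460 = 1.2124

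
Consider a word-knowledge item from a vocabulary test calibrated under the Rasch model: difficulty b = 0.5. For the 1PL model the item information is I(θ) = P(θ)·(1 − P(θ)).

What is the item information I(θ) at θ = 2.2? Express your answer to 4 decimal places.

0.1306

P = 1/(1+e^{-1.7000}) = 0.8455
P(1−P) = 0.8455 × 0.1545 = 0.1306
I = P(1−P) = 0.13061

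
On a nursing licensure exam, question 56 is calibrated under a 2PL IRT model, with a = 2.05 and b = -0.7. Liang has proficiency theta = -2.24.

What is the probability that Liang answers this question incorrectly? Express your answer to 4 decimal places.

P(theta) = 1 / (1 + exp(−a(theta − b)))
Exponent: 2.05 × (-2.24 − (-0.7)) = -3.1570
1/(1 + e^{3.1570}) = 0.0408
P(incorrect) = 1 − 0.0408 = 0.9592

0.9592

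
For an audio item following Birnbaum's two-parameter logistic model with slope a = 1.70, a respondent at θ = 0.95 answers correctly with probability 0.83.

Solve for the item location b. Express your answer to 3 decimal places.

0.017

P(θ) = 1 / (1 + exp(−a(θ − b)))
logit(0.83) = ln(0.83/0.17) = 1.5856
b = θ − logit/(a) = 0.95 − 1.5856/1.7000 = 0.0173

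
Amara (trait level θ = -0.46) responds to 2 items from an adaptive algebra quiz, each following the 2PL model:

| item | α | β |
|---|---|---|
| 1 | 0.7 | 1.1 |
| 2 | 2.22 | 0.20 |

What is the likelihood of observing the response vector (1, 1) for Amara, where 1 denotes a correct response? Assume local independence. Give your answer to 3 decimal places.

0.047

P(θ) = 1 / (1 + exp(−α(θ − β)))
P_1 = 1/(1+e^{1.0920}) = 0.2512
P_2 = 1/(1+e^{1.4652}) = 0.1877
L = P_1 × P_2 = 0.2512 × 0.1877 = 0.04715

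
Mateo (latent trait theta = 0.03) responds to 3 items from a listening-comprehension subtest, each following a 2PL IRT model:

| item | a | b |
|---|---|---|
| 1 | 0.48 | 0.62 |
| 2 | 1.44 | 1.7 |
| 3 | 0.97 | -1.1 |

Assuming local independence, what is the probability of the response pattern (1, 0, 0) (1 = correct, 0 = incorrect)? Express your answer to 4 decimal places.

P(theta) = 1 / (1 + exp(−a(theta − b)))
P_1 = 1/(1+e^{0.2832}) = 0.4297
P_2 = 1/(1+e^{2.4048}) = 0.0828
P_3 = 1/(1+e^{-1.0961}) = 0.7495
L = P_1 × (1−P_2) × (1−P_3) = 0.4297 × 0.9172 × 0.2505 = 0.09871

0.0987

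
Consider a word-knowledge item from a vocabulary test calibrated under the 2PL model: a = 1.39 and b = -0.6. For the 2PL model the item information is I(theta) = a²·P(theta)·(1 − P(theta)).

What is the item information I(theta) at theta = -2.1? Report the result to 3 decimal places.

0.190

P = 1/(1+e^{2.0850}) = 0.1106
P(1−P) = 0.1106 × 0.8894 = 0.0983
I = a² × P(1−P) = 1.39² × 0.0983 = 0.19000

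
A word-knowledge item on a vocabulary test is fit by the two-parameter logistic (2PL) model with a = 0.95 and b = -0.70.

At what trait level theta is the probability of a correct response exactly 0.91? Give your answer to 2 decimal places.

1.74

P(theta) = 1 / (1 + exp(−a(theta − b)))
logit = ln(0.9100/0.0900) = 2.3136
theta = b + logit/(a) = -0.70 + 2.3136/0.9500 = 1.7354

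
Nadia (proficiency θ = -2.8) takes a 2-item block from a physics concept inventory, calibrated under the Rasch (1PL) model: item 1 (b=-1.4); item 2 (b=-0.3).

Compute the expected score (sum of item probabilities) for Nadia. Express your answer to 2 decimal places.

P(θ) = 1 / (1 + exp(−(θ − b)))
P_1 = 1/(1+e^{1.4000}) = 0.1978
P_2 = 1/(1+e^{2.5000}) = 0.0759
E[score] = 0.1978 + 0.0759 = 0.2737

0.27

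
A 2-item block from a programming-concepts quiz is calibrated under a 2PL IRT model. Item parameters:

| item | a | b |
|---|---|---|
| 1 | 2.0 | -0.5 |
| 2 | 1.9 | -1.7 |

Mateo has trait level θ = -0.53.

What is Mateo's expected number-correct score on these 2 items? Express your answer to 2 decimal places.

P(θ) = 1 / (1 + exp(−a(θ − b)))
P_1 = 1/(1+e^{0.0600}) = 0.4850
P_2 = 1/(1+e^{-2.2230}) = 0.9023
E[score] = 0.4850 + 0.9023 = 1.3873

1.39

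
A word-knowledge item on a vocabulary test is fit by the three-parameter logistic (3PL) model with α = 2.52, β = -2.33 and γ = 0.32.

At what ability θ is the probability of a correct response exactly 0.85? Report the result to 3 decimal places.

-1.829

P(θ) = γ + (1 − γ) · 1 / (1 + exp(−α(θ − β)))
Remove guessing floor: (0.85 − 0.32)/(1 − 0.32) = 0.7794
logit = ln(0.7794/0.2206) = 1.2622
θ = β + logit/(α) = -2.33 + 1.2622/2.5200 = -1.8291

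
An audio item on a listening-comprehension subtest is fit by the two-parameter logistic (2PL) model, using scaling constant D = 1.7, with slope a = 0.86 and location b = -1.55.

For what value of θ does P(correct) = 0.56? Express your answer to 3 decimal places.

-1.385

P(θ) = 1 / (1 + exp(−D·a(θ − b)))
logit = ln(0.5600/0.4400) = 0.2412
θ = b + logit/(1.7·a) = -1.55 + 0.2412/1.4620 = -1.3850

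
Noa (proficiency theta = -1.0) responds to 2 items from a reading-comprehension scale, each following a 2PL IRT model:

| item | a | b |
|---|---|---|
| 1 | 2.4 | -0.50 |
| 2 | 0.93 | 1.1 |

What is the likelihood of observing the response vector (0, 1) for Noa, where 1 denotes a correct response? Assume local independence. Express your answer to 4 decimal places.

0.0955

P(theta) = 1 / (1 + exp(−a(theta − b)))
P_1 = 1/(1+e^{1.2000}) = 0.2315
P_2 = 1/(1+e^{1.9530}) = 0.1242
L = (1−P_1) × P_2 = 0.7685 × 0.1242 = 0.09547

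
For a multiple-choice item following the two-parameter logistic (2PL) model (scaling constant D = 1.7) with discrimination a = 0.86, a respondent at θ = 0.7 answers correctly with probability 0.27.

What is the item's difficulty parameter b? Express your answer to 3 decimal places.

P(θ) = 1 / (1 + exp(−D·a(θ − b)))
logit(0.27) = ln(0.27/0.73) = -0.9946
b = θ − logit/(1.7·a) = 0.7 − (-0.9946)/1.4620 = 1.3803

1.380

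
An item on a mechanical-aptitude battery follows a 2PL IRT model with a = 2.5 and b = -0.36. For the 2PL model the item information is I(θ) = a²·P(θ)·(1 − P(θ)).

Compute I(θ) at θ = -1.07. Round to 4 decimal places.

0.7745

P = 1/(1+e^{1.7750}) = 0.1449
P(1−P) = 0.1449 × 0.8551 = 0.1239
I = a² × P(1−P) = 2.5² × 0.1239 = 0.77450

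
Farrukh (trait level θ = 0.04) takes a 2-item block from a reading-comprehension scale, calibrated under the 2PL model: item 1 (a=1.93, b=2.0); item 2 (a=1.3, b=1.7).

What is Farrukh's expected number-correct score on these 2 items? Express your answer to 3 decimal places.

0.126

P(θ) = 1 / (1 + exp(−a(θ − b)))
P_1 = 1/(1+e^{3.7828}) = 0.0223
P_2 = 1/(1+e^{2.1580}) = 0.1036
E[score] = 0.0223 + 0.1036 = 0.1258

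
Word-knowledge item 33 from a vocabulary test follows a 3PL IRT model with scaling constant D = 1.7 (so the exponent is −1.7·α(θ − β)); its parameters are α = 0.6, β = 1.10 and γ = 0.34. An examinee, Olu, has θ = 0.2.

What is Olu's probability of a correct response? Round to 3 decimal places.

0.528

P(θ) = γ + (1 − γ) · 1 / (1 + exp(−D·α(θ − β)))
Exponent: 1.7 × 0.6 × (0.2 − 1.10) = -0.9180
1/(1 + e^{0.9180}) = 0.2854
P = 0.34 + 0.66 × 0.2854 = 0.5283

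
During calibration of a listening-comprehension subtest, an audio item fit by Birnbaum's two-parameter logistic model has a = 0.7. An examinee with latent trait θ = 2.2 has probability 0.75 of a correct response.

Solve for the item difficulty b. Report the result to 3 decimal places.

P(θ) = 1 / (1 + exp(−a(θ − b)))
logit(0.75) = ln(0.75/0.25) = 1.0986
b = θ − logit/(a) = 2.2 − 1.0986/0.7000 = 0.6306

0.631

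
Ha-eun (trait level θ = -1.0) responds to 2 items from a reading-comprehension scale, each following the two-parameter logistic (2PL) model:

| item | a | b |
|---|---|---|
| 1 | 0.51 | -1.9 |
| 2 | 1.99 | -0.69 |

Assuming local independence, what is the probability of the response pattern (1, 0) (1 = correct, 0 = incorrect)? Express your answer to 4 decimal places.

P(θ) = 1 / (1 + exp(−a(θ − b)))
P_1 = 1/(1+e^{-0.4590}) = 0.6128
P_2 = 1/(1+e^{0.6169}) = 0.3505
L = P_1 × (1−P_2) = 0.6128 × 0.6495 = 0.39801

0.3980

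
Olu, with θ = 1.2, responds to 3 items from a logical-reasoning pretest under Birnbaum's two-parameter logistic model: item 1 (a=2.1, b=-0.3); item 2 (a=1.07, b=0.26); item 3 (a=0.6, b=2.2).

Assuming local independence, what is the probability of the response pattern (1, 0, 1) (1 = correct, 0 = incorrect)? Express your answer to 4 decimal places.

0.0910

P(θ) = 1 / (1 + exp(−a(θ − b)))
P_1 = 1/(1+e^{-3.1500}) = 0.9589
P_2 = 1/(1+e^{-1.0058}) = 0.7322
P_3 = 1/(1+e^{0.6000}) = 0.3543
L = P_1 × (1−P_2) × P_3 = 0.9589 × 0.2678 × 0.3543 = 0.09099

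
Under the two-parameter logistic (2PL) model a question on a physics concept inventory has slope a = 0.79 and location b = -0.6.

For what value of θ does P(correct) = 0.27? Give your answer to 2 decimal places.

-1.86

P(θ) = 1 / (1 + exp(−a(θ − b)))
logit = ln(0.2700/0.7300) = -0.9946
θ = b + logit/(a) = -0.6 + (-0.9946)/0.7900 = -1.8590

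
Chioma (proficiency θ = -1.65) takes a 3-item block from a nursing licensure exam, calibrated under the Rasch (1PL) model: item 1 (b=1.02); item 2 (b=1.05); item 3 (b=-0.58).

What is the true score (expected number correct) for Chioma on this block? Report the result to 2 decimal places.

0.38

P(θ) = 1 / (1 + exp(−(θ − b)))
P_1 = 1/(1+e^{2.6700}) = 0.0648
P_2 = 1/(1+e^{2.7000}) = 0.0630
P_3 = 1/(1+e^{1.0700}) = 0.2554
E[score] = 0.0648 + 0.0630 + 0.2554 = 0.3831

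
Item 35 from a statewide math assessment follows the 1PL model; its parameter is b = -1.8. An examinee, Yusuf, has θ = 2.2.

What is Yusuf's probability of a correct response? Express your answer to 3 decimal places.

0.982

P(θ) = 1 / (1 + exp(−(θ − b)))
Exponent: (2.2 − (-1.8)) = 4.0000
1/(1 + e^{-4.0000}) = 0.9820
P = 0.9820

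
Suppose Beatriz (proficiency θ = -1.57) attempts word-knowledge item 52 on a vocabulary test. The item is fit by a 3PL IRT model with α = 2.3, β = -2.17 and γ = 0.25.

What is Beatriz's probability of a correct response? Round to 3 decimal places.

P(θ) = γ + (1 − γ) · 1 / (1 + exp(−α(θ − β)))
Exponent: 2.3 × (-1.57 − (-2.17)) = 1.3800
1/(1 + e^{-1.3800}) = 0.7990
P = 0.25 + 0.75 × 0.7990 = 0.8492

0.849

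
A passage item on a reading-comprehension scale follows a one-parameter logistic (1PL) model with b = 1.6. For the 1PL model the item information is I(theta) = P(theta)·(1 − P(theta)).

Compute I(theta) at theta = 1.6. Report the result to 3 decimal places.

P = 1/(1+e^{0.0000}) = 0.5000
P(1−P) = 0.5000 × 0.5000 = 0.2500
I = P(1−P) = 0.25000

0.250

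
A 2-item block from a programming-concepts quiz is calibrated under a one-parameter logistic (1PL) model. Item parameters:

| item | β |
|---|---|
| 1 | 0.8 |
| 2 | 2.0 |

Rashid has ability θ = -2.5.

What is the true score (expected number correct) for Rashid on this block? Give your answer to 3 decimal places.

0.047

P(θ) = 1 / (1 + exp(−(θ − β)))
P_1 = 1/(1+e^{3.3000}) = 0.0356
P_2 = 1/(1+e^{4.5000}) = 0.0110
E[score] = 0.0356 + 0.0110 = 0.0466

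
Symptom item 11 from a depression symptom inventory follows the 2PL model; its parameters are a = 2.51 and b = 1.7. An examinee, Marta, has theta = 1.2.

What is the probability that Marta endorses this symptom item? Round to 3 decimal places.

0.222

P(theta) = 1 / (1 + exp(−a(theta − b)))
Exponent: 2.51 × (1.2 − 1.7) = -1.2550
1/(1 + e^{1.2550}) = 0.2218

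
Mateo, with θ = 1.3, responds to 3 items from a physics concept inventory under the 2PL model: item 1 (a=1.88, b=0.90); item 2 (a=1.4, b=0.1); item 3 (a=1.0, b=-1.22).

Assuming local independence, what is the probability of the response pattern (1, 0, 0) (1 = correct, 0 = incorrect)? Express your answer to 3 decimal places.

0.008

P(θ) = 1 / (1 + exp(−a(θ − b)))
P_1 = 1/(1+e^{-0.7520}) = 0.6796
P_2 = 1/(1+e^{-1.6800}) = 0.8429
P_3 = 1/(1+e^{-2.5200}) = 0.9255
L = P_1 × (1−P_2) × (1−P_3) = 0.6796 × 0.1571 × 0.0745 = 0.00795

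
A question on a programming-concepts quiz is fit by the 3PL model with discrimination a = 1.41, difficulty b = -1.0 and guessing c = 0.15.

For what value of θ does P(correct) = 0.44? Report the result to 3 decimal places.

-1.467

P(θ) = c + (1 − c) · 1 / (1 + exp(−a(θ − b)))
Remove guessing floor: (0.44 − 0.15)/(1 − 0.15) = 0.3412
logit = ln(0.3412/0.6588) = -0.6581
θ = b + logit/(a) = -1.0 + (-0.6581)/1.4100 = -1.4667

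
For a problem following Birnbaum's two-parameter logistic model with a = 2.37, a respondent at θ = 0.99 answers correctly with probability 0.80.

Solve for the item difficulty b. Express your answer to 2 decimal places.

0.41

P(θ) = 1 / (1 + exp(−a(θ − b)))
logit(0.80) = ln(0.80/0.20) = 1.3863
b = θ − logit/(a) = 0.99 − 1.3863/2.3700 = 0.4051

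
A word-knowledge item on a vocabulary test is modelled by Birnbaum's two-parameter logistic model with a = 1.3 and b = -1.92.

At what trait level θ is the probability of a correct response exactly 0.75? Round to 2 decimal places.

-1.07

P(θ) = 1 / (1 + exp(−a(θ − b)))
logit = ln(0.7500/0.2500) = 1.0986
θ = b + logit/(a) = -1.92 + 1.0986/1.3000 = -1.0749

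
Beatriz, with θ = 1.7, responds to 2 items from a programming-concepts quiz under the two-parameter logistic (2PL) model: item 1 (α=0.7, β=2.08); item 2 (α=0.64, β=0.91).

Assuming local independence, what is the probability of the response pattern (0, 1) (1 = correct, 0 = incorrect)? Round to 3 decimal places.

P(θ) = 1 / (1 + exp(−α(θ − β)))
P_1 = 1/(1+e^{0.2660}) = 0.4339
P_2 = 1/(1+e^{-0.5056}) = 0.6238
L = (1−P_1) × P_2 = 0.5661 × 0.6238 = 0.35313

0.353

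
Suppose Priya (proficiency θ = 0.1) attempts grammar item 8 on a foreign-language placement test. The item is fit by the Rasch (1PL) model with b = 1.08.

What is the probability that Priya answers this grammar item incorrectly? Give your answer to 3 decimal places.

0.727

P(θ) = 1 / (1 + exp(−(θ − b)))
Exponent: (0.1 − 1.08) = -0.9800
1/(1 + e^{0.9800}) = 0.2729
P = 0.2729
P(incorrect) = 1 − 0.2729 = 0.7271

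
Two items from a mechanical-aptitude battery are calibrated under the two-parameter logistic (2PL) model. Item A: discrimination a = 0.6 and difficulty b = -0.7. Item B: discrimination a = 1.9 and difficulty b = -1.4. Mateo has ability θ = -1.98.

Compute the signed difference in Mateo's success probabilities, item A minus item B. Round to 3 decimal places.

0.068

P(θ) = 1 / (1 + exp(−a(θ − b)))
P_A = 0.3169
P_B = 0.2494
P_A − P_B = 0.0675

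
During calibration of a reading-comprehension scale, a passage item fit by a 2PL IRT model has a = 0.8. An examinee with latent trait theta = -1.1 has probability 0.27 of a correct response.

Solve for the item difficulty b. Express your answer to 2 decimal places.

P(theta) = 1 / (1 + exp(−a(theta − b)))
logit(0.27) = ln(0.27/0.73) = -0.9946
b = theta − logit/(a) = -1.1 − (-0.9946)/0.8000 = 0.1433

0.14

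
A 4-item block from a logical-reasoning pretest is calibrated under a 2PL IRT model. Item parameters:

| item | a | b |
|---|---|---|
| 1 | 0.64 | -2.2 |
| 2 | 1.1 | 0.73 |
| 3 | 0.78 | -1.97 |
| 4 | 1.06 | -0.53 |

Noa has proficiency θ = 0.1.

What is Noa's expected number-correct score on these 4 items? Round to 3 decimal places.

P(θ) = 1 / (1 + exp(−a(θ − b)))
P_1 = 1/(1+e^{-1.4720}) = 0.8134
P_2 = 1/(1+e^{0.6930}) = 0.3334
P_3 = 1/(1+e^{-1.6146}) = 0.8340
P_4 = 1/(1+e^{-0.6678}) = 0.6610
E[score] = 0.8134 + 0.3334 + 0.8340 + 0.6610 = 2.6418

2.642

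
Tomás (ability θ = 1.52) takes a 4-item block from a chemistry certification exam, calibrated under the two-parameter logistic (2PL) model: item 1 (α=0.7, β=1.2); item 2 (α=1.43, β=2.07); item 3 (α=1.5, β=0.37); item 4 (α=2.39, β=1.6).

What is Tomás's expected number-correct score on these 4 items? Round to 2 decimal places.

P(θ) = 1 / (1 + exp(−α(θ − β)))
P_1 = 1/(1+e^{-0.2240}) = 0.5558
P_2 = 1/(1+e^{0.7865}) = 0.3129
P_3 = 1/(1+e^{-1.7250}) = 0.8488
P_4 = 1/(1+e^{0.1912}) = 0.4523
E[score] = 0.5558 + 0.3129 + 0.8488 + 0.4523 = 2.1698

2.17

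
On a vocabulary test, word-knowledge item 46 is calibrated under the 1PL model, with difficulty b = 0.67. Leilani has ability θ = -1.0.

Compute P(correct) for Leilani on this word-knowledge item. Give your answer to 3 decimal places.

P(θ) = 1 / (1 + exp(−(θ − b)))
Exponent: (-1.0 − 0.67) = -1.6700
1/(1 + e^{1.6700}) = 0.1584
P = 0.1584

0.158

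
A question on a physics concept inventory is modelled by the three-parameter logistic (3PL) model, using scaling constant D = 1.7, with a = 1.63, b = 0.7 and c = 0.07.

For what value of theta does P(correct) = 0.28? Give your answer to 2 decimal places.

P(theta) = c + (1 − c) · 1 / (1 + exp(−D·a(theta − b)))
Remove guessing floor: (0.28 − 0.07)/(1 − 0.07) = 0.2258
logit = ln(0.2258/0.7742) = -1.2321
theta = b + logit/(1.7·a) = 0.7 + (-1.2321)/2.7710 = 0.2553

0.26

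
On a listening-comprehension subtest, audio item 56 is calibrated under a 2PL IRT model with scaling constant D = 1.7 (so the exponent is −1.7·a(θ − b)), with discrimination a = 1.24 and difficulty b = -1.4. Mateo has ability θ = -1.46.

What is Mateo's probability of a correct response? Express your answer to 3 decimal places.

0.468

P(θ) = 1 / (1 + exp(−D·a(θ − b)))
Exponent: 1.7 × 1.24 × (-1.46 − (-1.4)) = -0.1265
1/(1 + e^{0.1265}) = 0.4684
P = 0.4684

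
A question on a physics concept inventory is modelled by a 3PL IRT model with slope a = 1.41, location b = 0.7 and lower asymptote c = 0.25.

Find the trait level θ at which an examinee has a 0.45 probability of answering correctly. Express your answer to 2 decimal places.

-0.02

P(θ) = c + (1 − c) · 1 / (1 + exp(−a(θ − b)))
Remove guessing floor: (0.45 − 0.25)/(1 − 0.25) = 0.2667
logit = ln(0.2667/0.7333) = -1.0116
θ = b + logit/(a) = 0.7 + (-1.0116)/1.4100 = -0.0174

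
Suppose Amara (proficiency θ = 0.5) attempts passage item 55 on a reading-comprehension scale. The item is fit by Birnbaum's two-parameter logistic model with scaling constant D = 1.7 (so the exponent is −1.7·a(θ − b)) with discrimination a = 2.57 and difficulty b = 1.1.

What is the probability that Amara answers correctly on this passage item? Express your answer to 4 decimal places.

0.0678

P(θ) = 1 / (1 + exp(−D·a(θ − b)))
Exponent: 1.7 × 2.57 × (0.5 − 1.1) = -2.6214
1/(1 + e^{2.6214}) = 0.0678
P = 0.0678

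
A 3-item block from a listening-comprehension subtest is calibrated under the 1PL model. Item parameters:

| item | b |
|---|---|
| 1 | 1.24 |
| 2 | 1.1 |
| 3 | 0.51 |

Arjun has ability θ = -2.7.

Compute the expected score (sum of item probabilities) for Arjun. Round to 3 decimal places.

0.080

P(θ) = 1 / (1 + exp(−(θ − b)))
P_1 = 1/(1+e^{3.9400}) = 0.0191
P_2 = 1/(1+e^{3.8000}) = 0.0219
P_3 = 1/(1+e^{3.2100}) = 0.0388
E[score] = 0.0191 + 0.0219 + 0.0388 = 0.0797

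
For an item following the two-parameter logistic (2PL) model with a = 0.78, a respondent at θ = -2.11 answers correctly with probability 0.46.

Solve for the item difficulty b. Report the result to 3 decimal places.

P(θ) = 1 / (1 + exp(−a(θ − b)))
logit(0.46) = ln(0.46/0.54) = -0.1603
b = θ − logit/(a) = -2.11 − (-0.1603)/0.7800 = -1.9044

-1.904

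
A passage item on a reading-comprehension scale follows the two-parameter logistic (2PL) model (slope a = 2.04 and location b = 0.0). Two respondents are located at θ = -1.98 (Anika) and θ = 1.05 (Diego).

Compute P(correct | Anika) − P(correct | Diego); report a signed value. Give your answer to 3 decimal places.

P(θ) = 1 / (1 + exp(−a(θ − b)))
P(Anika) = 0.0173  [exponent -4.0392]
P(Diego) = 0.8949  [exponent 2.1420]
Difference = 0.0173 − 0.8949 = -0.8776

-0.878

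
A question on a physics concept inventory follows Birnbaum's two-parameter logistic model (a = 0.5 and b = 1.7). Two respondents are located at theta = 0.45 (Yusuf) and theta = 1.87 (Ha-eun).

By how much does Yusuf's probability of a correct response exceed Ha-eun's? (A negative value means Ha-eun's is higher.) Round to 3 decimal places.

P(theta) = 1 / (1 + exp(−a(theta − b)))
P(Yusuf) = 0.3486  [exponent -0.6250]
P(Ha-eun) = 0.5212  [exponent 0.0850]
Difference = 0.3486 − 0.5212 = -0.1726

-0.173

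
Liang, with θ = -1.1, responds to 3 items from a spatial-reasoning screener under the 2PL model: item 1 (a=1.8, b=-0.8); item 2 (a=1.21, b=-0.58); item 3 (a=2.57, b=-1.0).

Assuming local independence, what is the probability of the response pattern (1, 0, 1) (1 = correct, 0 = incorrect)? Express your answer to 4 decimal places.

P(θ) = 1 / (1 + exp(−a(θ − b)))
P_1 = 1/(1+e^{0.5400}) = 0.3682
P_2 = 1/(1+e^{0.6292}) = 0.3477
P_3 = 1/(1+e^{0.2570}) = 0.4361
L = P_1 × (1−P_2) × P_3 = 0.3682 × 0.6523 × 0.4361 = 0.10474

0.1047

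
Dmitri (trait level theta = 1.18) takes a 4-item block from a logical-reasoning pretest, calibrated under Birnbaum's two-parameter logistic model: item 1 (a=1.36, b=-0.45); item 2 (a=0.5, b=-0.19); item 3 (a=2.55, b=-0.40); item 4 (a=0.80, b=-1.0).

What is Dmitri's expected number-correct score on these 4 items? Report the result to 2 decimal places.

3.40

P(theta) = 1 / (1 + exp(−a(theta − b)))
P_1 = 1/(1+e^{-2.2168}) = 0.9017
P_2 = 1/(1+e^{-0.6850}) = 0.6649
P_3 = 1/(1+e^{-4.0290}) = 0.9825
P_4 = 1/(1+e^{-1.7440}) = 0.8512
E[score] = 0.9017 + 0.6649 + 0.9825 + 0.8512 = 3.4003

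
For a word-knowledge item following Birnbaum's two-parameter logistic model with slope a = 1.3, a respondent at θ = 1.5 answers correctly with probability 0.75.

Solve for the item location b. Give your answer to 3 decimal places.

P(θ) = 1 / (1 + exp(−a(θ − b)))
logit(0.75) = ln(0.75/0.25) = 1.0986
b = θ − logit/(a) = 1.5 − 1.0986/1.3000 = 0.6549

0.655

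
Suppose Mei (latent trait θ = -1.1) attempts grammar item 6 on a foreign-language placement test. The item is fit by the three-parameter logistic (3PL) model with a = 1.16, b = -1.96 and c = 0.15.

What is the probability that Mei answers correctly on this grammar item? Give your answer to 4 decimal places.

P(θ) = c + (1 − c) · 1 / (1 + exp(−a(θ − b)))
Exponent: 1.16 × (-1.1 − (-1.96)) = 0.9976
1/(1 + e^{-0.9976}) = 0.7306
P = 0.15 + 0.85 × 0.7306 = 0.7710

0.7710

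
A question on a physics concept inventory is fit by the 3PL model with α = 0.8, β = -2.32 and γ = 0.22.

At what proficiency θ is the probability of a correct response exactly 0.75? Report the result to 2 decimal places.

P(θ) = γ + (1 − γ) · 1 / (1 + exp(−α(θ − β)))
Remove guessing floor: (0.75 − 0.22)/(1 − 0.22) = 0.6795
logit = ln(0.6795/0.3205) = 0.7514
θ = β + logit/(α) = -2.32 + 0.7514/0.8000 = -1.3807

-1.38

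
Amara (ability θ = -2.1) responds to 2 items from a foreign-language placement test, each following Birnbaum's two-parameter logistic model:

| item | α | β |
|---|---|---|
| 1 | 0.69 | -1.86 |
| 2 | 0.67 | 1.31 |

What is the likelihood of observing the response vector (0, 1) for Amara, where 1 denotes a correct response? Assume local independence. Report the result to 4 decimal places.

P(θ) = 1 / (1 + exp(−α(θ − β)))
P_1 = 1/(1+e^{0.1656}) = 0.4587
P_2 = 1/(1+e^{2.2847}) = 0.0924
L = (1−P_1) × P_2 = 0.5413 × 0.0924 = 0.05002

0.0500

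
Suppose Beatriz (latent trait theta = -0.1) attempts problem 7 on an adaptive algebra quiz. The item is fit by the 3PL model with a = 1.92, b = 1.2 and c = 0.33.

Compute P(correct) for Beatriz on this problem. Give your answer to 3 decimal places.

0.381

P(theta) = c + (1 − c) · 1 / (1 + exp(−a(theta − b)))
Exponent: 1.92 × (-0.1 − 1.2) = -2.4960
1/(1 + e^{2.4960}) = 0.0761
P = 0.33 + 0.67 × 0.0761 = 0.3810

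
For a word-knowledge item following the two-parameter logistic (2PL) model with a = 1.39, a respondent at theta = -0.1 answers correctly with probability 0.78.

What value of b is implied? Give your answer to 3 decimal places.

-1.011

P(theta) = 1 / (1 + exp(−a(theta − b)))
logit(0.78) = ln(0.78/0.22) = 1.2657
b = theta − logit/(a) = -0.1 − 1.2657/1.3900 = -1.0106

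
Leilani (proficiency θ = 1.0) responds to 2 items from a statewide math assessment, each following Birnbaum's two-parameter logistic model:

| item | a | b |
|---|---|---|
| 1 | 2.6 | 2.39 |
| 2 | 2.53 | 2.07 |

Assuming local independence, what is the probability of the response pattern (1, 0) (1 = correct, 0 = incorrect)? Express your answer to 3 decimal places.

P(θ) = 1 / (1 + exp(−a(θ − b)))
P_1 = 1/(1+e^{3.6140}) = 0.0262
P_2 = 1/(1+e^{2.7071}) = 0.0626
L = P_1 × (1−P_2) = 0.0262 × 0.9374 = 0.02460

0.025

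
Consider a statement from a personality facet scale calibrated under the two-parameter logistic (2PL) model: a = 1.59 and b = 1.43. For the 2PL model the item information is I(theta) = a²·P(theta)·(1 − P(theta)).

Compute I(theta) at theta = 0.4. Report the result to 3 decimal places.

0.345

P = 1/(1+e^{1.6377}) = 0.1628
P(1−P) = 0.1628 × 0.8372 = 0.1363
I = a² × P(1−P) = 1.59² × 0.1363 = 0.34453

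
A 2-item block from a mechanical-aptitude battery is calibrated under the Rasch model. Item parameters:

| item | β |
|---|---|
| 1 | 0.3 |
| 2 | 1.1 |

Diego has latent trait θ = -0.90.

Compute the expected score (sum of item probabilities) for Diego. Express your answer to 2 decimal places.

P(θ) = 1 / (1 + exp(−(θ − β)))
P_1 = 1/(1+e^{1.2000}) = 0.2315
P_2 = 1/(1+e^{2.0000}) = 0.1192
E[score] = 0.2315 + 0.1192 = 0.3507

0.35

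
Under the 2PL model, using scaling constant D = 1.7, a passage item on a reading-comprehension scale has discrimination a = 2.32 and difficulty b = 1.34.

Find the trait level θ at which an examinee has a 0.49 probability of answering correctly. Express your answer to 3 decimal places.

P(θ) = 1 / (1 + exp(−D·a(θ − b)))
logit = ln(0.4900/0.5100) = -0.0400
θ = b + logit/(1.7·a) = 1.34 + (-0.0400)/3.9440 = 1.3299

1.330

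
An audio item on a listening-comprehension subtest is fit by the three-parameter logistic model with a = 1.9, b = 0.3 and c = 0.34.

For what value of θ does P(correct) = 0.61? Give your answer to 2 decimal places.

P(θ) = c + (1 − c) · 1 / (1 + exp(−a(θ − b)))
Remove guessing floor: (0.61 − 0.34)/(1 − 0.34) = 0.4091
logit = ln(0.4091/0.5909) = -0.3677
θ = b + logit/(a) = 0.3 + (-0.3677)/1.9000 = 0.1065

0.11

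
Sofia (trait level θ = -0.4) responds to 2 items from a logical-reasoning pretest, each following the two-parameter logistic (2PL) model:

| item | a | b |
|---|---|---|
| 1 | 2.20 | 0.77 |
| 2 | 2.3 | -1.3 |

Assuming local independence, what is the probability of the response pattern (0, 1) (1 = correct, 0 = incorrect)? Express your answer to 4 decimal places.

P(θ) = 1 / (1 + exp(−a(θ − b)))
P_1 = 1/(1+e^{2.5740}) = 0.0708
P_2 = 1/(1+e^{-2.0700}) = 0.8880
L = (1−P_1) × P_2 = 0.9292 × 0.8880 = 0.82506

0.8251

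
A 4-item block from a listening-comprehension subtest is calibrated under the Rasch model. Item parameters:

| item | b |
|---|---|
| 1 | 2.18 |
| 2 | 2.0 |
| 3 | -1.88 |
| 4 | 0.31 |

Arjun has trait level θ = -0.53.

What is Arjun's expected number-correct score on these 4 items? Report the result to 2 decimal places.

P(θ) = 1 / (1 + exp(−(θ − b)))
P_1 = 1/(1+e^{2.7100}) = 0.0624
P_2 = 1/(1+e^{2.5300}) = 0.0738
P_3 = 1/(1+e^{-1.3500}) = 0.7941
P_4 = 1/(1+e^{0.8400}) = 0.3015
E[score] = 0.0624 + 0.0738 + 0.7941 + 0.3015 = 1.2318

1.23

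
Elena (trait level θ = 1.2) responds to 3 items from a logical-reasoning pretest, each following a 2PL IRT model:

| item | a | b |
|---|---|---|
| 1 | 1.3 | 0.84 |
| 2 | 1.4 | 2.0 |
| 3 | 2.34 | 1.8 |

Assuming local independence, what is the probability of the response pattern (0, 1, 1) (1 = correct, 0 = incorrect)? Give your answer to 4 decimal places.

0.0187

P(θ) = 1 / (1 + exp(−a(θ − b)))
P_1 = 1/(1+e^{-0.4680}) = 0.6149
P_2 = 1/(1+e^{1.1200}) = 0.2460
P_3 = 1/(1+e^{1.4040}) = 0.1972
L = (1−P_1) × P_2 × P_3 = 0.3851 × 0.2460 × 0.1972 = 0.01868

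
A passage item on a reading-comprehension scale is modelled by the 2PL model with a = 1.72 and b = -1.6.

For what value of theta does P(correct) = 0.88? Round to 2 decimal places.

P(theta) = 1 / (1 + exp(−a(theta − b)))
logit = ln(0.8800/0.1200) = 1.9924
theta = b + logit/(a) = -1.6 + 1.9924/1.7200 = -0.4416

-0.44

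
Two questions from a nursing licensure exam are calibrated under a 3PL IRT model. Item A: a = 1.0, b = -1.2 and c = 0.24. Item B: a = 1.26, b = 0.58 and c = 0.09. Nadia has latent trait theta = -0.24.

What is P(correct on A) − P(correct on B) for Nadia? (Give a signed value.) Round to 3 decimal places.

P(theta) = c + (1 − c) · 1 / (1 + exp(−a(theta − b)))
P_A = 0.7896
P_B = 0.3288
P_A − P_B = 0.4607

0.461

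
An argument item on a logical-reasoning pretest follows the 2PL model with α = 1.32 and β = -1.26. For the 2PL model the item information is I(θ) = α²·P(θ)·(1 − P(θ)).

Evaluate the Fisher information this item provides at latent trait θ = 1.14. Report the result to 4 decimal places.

P = 1/(1+e^{-3.1680}) = 0.9596
P(1−P) = 0.9596 × 0.0404 = 0.0388
I = α² × P(1−P) = 1.32² × 0.0388 = 0.06753

0.0675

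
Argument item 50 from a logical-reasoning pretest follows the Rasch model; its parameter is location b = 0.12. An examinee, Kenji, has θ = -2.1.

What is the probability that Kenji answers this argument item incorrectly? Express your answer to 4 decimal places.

0.9020

P(θ) = 1 / (1 + exp(−(θ − b)))
Exponent: (-2.1 − 0.12) = -2.2200
1/(1 + e^{2.2200}) = 0.0980
P = 0.0980
P(incorrect) = 1 − 0.0980 = 0.9020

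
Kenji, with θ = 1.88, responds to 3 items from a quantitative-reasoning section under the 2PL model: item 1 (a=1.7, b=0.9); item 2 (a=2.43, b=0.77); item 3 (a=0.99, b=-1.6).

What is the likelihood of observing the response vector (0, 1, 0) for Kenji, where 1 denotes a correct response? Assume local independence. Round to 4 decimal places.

P(θ) = 1 / (1 + exp(−a(θ − b)))
P_1 = 1/(1+e^{-1.6660}) = 0.8410
P_2 = 1/(1+e^{-2.6973}) = 0.9369
P_3 = 1/(1+e^{-3.4452}) = 0.9691
L = (1−P_1) × P_2 × (1−P_3) = 0.1590 × 0.9369 × 0.0309 = 0.00460

0.0046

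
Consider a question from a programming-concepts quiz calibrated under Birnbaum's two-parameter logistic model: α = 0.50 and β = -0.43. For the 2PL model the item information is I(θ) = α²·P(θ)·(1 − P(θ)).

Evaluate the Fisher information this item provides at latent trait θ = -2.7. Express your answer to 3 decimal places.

0.046

P = 1/(1+e^{1.1350}) = 0.2432
P(1−P) = 0.2432 × 0.7568 = 0.1841
I = α² × P(1−P) = 0.50² × 0.1841 = 0.04602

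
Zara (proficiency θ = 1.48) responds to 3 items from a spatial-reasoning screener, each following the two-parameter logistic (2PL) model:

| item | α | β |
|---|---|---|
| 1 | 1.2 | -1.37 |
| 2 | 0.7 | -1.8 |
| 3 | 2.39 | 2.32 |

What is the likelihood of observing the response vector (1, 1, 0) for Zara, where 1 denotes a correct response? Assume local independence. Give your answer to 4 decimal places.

0.7756

P(θ) = 1 / (1 + exp(−α(θ − β)))
P_1 = 1/(1+e^{-3.4200}) = 0.9683
P_2 = 1/(1+e^{-2.2960}) = 0.9085
P_3 = 1/(1+e^{2.0076}) = 0.1184
L = P_1 × P_2 × (1−P_3) = 0.9683 × 0.9085 × 0.8816 = 0.77560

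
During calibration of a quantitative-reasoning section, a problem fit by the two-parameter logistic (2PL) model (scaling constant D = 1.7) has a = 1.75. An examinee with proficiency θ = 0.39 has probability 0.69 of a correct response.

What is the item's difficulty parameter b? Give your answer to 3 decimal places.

P(θ) = 1 / (1 + exp(−D·a(θ − b)))
logit(0.69) = ln(0.69/0.31) = 0.8001
b = θ − logit/(1.7·a) = 0.39 − 0.8001/2.9750 = 0.1211

0.121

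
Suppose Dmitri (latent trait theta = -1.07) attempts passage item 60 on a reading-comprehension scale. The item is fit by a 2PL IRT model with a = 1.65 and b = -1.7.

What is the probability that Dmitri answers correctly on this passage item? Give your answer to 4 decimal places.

P(theta) = 1 / (1 + exp(−a(theta − b)))
Exponent: 1.65 × (-1.07 − (-1.7)) = 1.0395
1/(1 + e^{-1.0395}) = 0.7388

0.7388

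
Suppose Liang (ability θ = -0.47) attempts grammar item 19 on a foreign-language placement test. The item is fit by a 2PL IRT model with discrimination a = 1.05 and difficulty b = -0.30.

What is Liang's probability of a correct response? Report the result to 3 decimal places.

0.455

P(θ) = 1 / (1 + exp(−a(θ − b)))
Exponent: 1.05 × (-0.47 − (-0.30)) = -0.1785
1/(1 + e^{0.1785}) = 0.4555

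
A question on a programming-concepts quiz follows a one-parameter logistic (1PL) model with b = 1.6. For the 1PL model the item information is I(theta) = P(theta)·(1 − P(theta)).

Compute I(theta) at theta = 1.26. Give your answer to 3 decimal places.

0.243

P = 1/(1+e^{0.3400}) = 0.4158
P(1−P) = 0.4158 × 0.5842 = 0.2429
I = P(1−P) = 0.24291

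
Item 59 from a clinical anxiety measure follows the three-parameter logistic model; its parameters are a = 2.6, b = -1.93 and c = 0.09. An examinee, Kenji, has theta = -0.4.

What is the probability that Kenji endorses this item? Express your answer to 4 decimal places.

0.9833

P(theta) = c + (1 − c) · 1 / (1 + exp(−a(theta − b)))
Exponent: 2.6 × (-0.4 − (-1.93)) = 3.9780
1/(1 + e^{-3.9780}) = 0.9816
P = 0.09 + 0.91 × 0.9816 = 0.9833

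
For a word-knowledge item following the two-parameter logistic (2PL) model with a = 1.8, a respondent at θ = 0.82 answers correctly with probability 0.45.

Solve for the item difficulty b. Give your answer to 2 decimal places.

P(θ) = 1 / (1 + exp(−a(θ − b)))
logit(0.45) = ln(0.45/0.55) = -0.2007
b = θ − logit/(a) = 0.82 − (-0.2007)/1.8000 = 0.9315

0.93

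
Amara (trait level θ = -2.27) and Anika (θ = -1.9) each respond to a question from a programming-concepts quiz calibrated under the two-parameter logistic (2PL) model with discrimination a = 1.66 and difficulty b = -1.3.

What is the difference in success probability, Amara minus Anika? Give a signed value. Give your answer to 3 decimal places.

P(θ) = 1 / (1 + exp(−a(θ − b)))
P(Amara) = 0.1666  [exponent -1.6102]
P(Anika) = 0.2697  [exponent -0.9960]
Difference = 0.1666 − 0.2697 = -0.1032

-0.103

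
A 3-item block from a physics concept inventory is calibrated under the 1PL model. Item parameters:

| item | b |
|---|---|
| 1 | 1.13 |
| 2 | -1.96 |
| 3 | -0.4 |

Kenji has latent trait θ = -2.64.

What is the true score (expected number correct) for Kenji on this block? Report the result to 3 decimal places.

P(θ) = 1 / (1 + exp(−(θ − b)))
P_1 = 1/(1+e^{3.7700}) = 0.0225
P_2 = 1/(1+e^{0.6800}) = 0.3363
P_3 = 1/(1+e^{2.2400}) = 0.0962
E[score] = 0.0225 + 0.3363 + 0.0962 = 0.4550

0.455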